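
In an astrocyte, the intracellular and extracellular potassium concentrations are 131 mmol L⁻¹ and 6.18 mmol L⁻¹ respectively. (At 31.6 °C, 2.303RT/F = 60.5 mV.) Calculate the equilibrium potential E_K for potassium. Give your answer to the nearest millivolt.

E = (60.5/z) · log₁₀([K⁺]_out/[K⁺]_in) with z = +1.
= (60.5/1) · log₁₀(6.18/131) = 60.50 · log₁₀(0.04718)
= 60.50 · (-1.3263) = -80.24 mV

-80 mV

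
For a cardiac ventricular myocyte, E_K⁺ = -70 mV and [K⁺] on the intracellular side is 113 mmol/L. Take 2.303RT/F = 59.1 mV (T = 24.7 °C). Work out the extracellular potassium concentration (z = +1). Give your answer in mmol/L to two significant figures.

7.4 mmol/L

Nernst: E = (59.1/1) · log₁₀([out]/[in]), so log₁₀([out]/[in]) = -70.0 × 1 / 59.1 = -1.1844.
[out]/[in] = 10^(-1.1844) = 0.0654.
[out] = 0.0654 × 113 = 7.39 mmol/L.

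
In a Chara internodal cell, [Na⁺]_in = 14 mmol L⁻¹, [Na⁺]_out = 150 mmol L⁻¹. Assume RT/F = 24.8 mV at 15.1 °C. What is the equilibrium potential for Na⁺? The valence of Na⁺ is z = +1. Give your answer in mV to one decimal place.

E = (24.8/z) · ln([Na⁺]_out/[Na⁺]_in) with z = +1.
= (24.8/1) · ln(150/14) = 24.80 · ln(10.71)
= 24.80 · (2.3716) = 58.82 mV

58.8 mV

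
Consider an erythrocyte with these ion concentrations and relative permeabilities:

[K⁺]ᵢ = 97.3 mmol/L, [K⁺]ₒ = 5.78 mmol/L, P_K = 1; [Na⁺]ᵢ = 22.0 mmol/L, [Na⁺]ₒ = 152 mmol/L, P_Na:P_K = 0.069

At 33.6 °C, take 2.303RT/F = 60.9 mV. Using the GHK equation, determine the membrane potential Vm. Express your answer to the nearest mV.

-48 mV

Vm = 60.9 · log₁₀[(Σ P·[cation]ₒ + Σ P·[anion]ᵢ) / (Σ P·[cation]ᵢ + Σ P·[anion]ₒ)]
Numerator = 1×5.78 + 0.069×152 = 16.27
Denominator = 1×97.3 + 0.069×22.0 = 98.82
Vm = 60.9 · log₁₀(0.16463) = 60.9 × (-0.7835) = -47.72 mV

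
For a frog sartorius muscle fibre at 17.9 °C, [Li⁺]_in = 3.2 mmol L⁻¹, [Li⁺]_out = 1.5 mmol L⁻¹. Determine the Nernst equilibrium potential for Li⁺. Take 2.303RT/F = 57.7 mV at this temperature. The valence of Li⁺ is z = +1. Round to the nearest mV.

E = (57.7/z) · log₁₀([Li⁺]_out/[Li⁺]_in) with z = +1.
= (57.7/1) · log₁₀(1.5/3.2) = 57.70 · log₁₀(0.4688)
= 57.70 · (-0.3291) = -18.99 mV

-19 mV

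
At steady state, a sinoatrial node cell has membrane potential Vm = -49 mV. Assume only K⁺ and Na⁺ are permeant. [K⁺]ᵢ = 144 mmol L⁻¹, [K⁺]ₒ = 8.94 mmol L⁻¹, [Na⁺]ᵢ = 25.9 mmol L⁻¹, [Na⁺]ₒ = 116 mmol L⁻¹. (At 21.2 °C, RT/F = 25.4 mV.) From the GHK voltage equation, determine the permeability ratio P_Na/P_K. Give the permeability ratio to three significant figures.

0.107

Let α = P_Na/P_K. GHK: Vm = 25.4·ln[(Kₒ + α·Naₒ)/(Kᵢ + α·Naᵢ)].
e^(Vm/25.4) = e^(-49.0/25.4) = 0.14527
So 0.14527·(Kᵢ + α·Naᵢ) = Kₒ + α·Naₒ → α = (0.14527·144.0 − 8.94) / (116.0 − 0.14527·25.9)
α = (20.92 − 8.94) / (116.0 − 3.763) = 11.98/112.2 = 0.1067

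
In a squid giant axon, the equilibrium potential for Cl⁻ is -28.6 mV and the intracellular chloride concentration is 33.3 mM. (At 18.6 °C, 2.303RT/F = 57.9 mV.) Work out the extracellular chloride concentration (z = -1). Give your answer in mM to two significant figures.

Nernst: E = (57.9/-1) · log₁₀([out]/[in]), so log₁₀([out]/[in]) = -28.6 × -1 / 57.9 = 0.4940.
[out]/[in] = 10^(0.4940) = 3.119.
[out] = 3.119 × 33.3 = 103.8 mM.

100 mM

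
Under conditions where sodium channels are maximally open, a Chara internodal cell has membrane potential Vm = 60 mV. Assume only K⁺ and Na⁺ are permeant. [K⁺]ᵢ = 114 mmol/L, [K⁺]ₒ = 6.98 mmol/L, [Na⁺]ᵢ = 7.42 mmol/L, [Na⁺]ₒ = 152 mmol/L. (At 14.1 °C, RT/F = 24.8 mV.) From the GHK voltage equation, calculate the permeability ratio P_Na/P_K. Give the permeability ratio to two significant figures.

19

Let α = P_Na/P_K. GHK: Vm = 24.8·ln[(Kₒ + α·Naₒ)/(Kᵢ + α·Naᵢ)].
e^(Vm/24.8) = e^(60.0/24.8) = 11.239
So 11.239·(Kᵢ + α·Naᵢ) = Kₒ + α·Naₒ → α = (11.239·114.0 − 6.98) / (152.0 − 11.239·7.42)
α = (1281 − 6.98) / (152.0 − 83.39) = 1274/68.61 = 18.57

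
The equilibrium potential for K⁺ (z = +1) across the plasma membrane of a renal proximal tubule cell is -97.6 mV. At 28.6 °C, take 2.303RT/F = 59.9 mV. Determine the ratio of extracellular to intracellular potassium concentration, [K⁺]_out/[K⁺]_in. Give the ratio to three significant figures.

log₁₀([out]/[in]) = E·z/(59.9) = -97.6 × 1 / 59.9 = -1.6294
[out]/[in] = 10^(-1.6294) = 0.02348

0.0235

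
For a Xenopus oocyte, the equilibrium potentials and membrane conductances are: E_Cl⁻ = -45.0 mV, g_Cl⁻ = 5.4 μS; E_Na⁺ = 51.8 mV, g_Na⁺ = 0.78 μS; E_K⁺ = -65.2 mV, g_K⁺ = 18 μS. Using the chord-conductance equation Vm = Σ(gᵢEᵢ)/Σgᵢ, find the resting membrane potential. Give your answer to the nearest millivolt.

Σ gᵢEᵢ = 5.4·(-45.0) + 0.78·(51.8) + 18·(-65.2) = -1376.20
Σ gᵢ = 5.4 + 0.78 + 18 = 24.18
Vm = -1376.20 / 24.18 = -56.91 mV

-57 mV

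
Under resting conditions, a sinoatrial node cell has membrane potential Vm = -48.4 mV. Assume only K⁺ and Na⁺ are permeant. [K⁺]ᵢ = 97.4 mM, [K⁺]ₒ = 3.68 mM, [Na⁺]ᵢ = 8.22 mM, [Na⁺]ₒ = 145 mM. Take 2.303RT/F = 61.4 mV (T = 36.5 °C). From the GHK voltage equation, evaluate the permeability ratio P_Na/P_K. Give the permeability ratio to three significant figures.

0.0848

Let α = P_Na/P_K. GHK: Vm = 61.4·log₁₀[(Kₒ + α·Naₒ)/(Kᵢ + α·Naᵢ)].
10^(Vm/61.4) = 10^(-48.4/61.4) = 0.16283
So 0.16283·(Kᵢ + α·Naᵢ) = Kₒ + α·Naₒ → α = (0.16283·97.4 − 3.68) / (145.0 − 0.16283·8.22)
α = (15.86 − 3.68) / (145.0 − 1.338) = 12.18/143.7 = 0.08478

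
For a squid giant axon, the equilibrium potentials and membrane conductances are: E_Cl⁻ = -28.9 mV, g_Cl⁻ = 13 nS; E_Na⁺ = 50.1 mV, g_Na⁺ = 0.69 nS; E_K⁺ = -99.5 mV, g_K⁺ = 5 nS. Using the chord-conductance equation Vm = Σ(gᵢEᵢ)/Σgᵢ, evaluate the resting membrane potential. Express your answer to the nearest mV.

-45 mV

Σ gᵢEᵢ = 13·(-28.9) + 0.69·(50.1) + 5·(-99.5) = -838.63
Σ gᵢ = 13 + 0.69 + 5 = 18.69
Vm = -838.63 / 18.69 = -44.87 mV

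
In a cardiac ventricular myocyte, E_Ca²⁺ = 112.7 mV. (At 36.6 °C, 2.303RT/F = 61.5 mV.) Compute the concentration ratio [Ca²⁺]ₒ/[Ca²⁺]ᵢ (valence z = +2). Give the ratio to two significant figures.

log₁₀([out]/[in]) = E·z/(61.5) = 112.7 × 2 / 61.5 = 3.6650
[out]/[in] = 10^(3.6650) = 4624

4600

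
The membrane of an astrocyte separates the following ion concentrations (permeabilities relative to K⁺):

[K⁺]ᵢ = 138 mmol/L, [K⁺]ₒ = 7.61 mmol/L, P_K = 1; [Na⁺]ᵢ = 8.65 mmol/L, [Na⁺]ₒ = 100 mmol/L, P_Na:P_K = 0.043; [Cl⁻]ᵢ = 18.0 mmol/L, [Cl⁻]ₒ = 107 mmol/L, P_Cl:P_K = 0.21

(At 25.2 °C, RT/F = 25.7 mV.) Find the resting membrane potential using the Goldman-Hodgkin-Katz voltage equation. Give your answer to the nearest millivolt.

-60 mV

Vm = 25.7 · ln[(Σ P·[cation]ₒ + Σ P·[anion]ᵢ) / (Σ P·[cation]ᵢ + Σ P·[anion]ₒ)]
Numerator = 1×7.61 + 0.043×100 + 0.21×18.0 = 15.69
Denominator = 1×138 + 0.043×8.65 + 0.21×107 = 160.8
Vm = 25.7 · ln(0.097549) = 25.7 × (-2.3274) = -59.81 mV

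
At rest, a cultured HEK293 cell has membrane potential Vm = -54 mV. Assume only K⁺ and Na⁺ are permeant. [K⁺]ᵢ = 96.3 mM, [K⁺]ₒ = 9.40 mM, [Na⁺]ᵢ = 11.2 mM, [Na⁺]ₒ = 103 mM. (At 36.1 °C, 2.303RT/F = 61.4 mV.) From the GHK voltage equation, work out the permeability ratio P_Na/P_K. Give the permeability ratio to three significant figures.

0.0326

Let α = P_Na/P_K. GHK: Vm = 61.4·log₁₀[(Kₒ + α·Naₒ)/(Kᵢ + α·Naᵢ)].
10^(Vm/61.4) = 10^(-54.0/61.4) = 0.13198
So 0.13198·(Kᵢ + α·Naᵢ) = Kₒ + α·Naₒ → α = (0.13198·96.3 − 9.4) / (103.0 − 0.13198·11.2)
α = (12.71 − 9.4) / (103.0 − 1.478) = 3.31/101.5 = 0.0326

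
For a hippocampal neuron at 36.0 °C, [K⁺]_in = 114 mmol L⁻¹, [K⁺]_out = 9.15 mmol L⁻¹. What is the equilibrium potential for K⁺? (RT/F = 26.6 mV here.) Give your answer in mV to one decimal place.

E = (26.6/z) · ln([K⁺]_out/[K⁺]_in) with z = +1.
= (26.6/1) · ln(9.15/114) = 26.60 · ln(0.08026)
= 26.60 · (-2.5224) = -67.10 mV

-67.1 mV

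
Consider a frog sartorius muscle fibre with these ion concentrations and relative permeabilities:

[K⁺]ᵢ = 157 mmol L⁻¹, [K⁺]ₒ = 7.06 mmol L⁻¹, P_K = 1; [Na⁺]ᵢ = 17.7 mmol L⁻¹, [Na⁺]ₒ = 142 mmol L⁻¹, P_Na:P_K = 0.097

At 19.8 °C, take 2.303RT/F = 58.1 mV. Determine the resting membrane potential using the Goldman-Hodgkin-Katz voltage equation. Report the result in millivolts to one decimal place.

-51.2 mV

Vm = 58.1 · log₁₀[(Σ P·[cation]ₒ + Σ P·[anion]ᵢ) / (Σ P·[cation]ᵢ + Σ P·[anion]ₒ)]
Numerator = 1×7.06 + 0.097×142 = 20.83
Denominator = 1×157 + 0.097×17.7 = 158.7
Vm = 58.1 · log₁₀(0.13127) = 58.1 × (-0.8819) = -51.24 mV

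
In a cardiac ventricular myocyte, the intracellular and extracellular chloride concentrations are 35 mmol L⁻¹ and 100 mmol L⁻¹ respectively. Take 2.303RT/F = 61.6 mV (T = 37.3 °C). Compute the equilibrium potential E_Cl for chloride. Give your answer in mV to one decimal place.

E = (61.6/z) · log₁₀([Cl⁻]_out/[Cl⁻]_in) with z = -1.
For an anion, dividing by z = -1 reverses the sign.
= (61.6/-1) · log₁₀(100/35) = -61.60 · log₁₀(2.857)
= -61.60 · (0.4559) = -28.09 mV

-28.1 mV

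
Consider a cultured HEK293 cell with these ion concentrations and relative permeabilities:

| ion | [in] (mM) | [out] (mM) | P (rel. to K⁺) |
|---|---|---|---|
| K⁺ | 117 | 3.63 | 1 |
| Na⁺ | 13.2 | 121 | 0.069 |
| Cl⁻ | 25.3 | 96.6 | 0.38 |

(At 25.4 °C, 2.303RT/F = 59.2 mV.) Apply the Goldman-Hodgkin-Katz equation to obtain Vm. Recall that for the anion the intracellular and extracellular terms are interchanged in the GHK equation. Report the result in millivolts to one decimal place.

-50.6 mV

Vm = 59.2 · log₁₀[(Σ P·[cation]ₒ + Σ P·[anion]ᵢ) / (Σ P·[cation]ᵢ + Σ P·[anion]ₒ)]
Numerator = 1×3.63 + 0.069×121 + 0.38×25.3 = 21.59
Denominator = 1×117 + 0.069×13.2 + 0.38×96.6 = 154.6
Vm = 59.2 · log₁₀(0.13965) = 59.2 × (-0.8549) = -50.61 mV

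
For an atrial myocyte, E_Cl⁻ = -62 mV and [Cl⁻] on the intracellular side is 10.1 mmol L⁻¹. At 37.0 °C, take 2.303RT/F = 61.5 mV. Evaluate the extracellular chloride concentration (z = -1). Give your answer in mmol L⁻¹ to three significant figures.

Nernst: E = (61.5/-1) · log₁₀([out]/[in]), so log₁₀([out]/[in]) = -62.0 × -1 / 61.5 = 1.0081.
[out]/[in] = 10^(1.0081) = 10.19.
[out] = 10.19 × 10.1 = 102.9 mmol L⁻¹.

103 mmol L⁻¹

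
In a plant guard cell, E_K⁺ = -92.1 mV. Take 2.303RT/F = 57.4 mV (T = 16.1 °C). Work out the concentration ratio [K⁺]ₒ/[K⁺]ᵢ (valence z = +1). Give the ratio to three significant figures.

log₁₀([out]/[in]) = E·z/(57.4) = -92.1 × 1 / 57.4 = -1.6045
[out]/[in] = 10^(-1.6045) = 0.02486

0.0249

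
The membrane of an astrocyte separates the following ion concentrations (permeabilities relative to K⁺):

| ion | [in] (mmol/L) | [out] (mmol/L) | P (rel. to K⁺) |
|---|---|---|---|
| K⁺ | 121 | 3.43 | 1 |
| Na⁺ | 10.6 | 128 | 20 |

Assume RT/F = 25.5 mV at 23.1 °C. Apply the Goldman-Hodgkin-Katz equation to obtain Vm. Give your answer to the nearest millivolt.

52 mV

Vm = 25.5 · ln[(Σ P·[cation]ₒ + Σ P·[anion]ᵢ) / (Σ P·[cation]ᵢ + Σ P·[anion]ₒ)]
Numerator = 1×3.43 + 20×128 = 2563
Denominator = 1×121 + 20×10.6 = 333
Vm = 25.5 · ln(7.698) = 25.5 × (2.0410) = 52.04 mV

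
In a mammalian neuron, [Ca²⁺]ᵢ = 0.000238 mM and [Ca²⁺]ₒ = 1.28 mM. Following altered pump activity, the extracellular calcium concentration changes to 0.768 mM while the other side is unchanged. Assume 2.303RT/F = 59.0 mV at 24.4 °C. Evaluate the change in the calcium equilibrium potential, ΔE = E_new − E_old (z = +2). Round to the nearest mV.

-7 mV

E_old = (59.0/2)·log₁₀(1.28/0.000238) = 110.05 mV
E_new = (59.0/2)·log₁₀(0.768/0.000238) = 103.51 mV
ΔE = 103.51 − (110.05) = -6.54 mV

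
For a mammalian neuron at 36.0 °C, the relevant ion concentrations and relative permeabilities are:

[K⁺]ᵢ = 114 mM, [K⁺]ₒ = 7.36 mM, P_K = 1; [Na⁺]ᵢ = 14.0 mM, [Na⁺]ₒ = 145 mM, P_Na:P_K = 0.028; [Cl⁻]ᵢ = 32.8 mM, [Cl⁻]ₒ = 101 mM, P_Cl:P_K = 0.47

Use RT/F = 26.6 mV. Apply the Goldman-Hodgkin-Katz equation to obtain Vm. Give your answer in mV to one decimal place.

-47.8 mV

Vm = 26.6 · ln[(Σ P·[cation]ₒ + Σ P·[anion]ᵢ) / (Σ P·[cation]ᵢ + Σ P·[anion]ₒ)]
Numerator = 1×7.36 + 0.028×145 + 0.47×32.8 = 26.84
Denominator = 1×114 + 0.028×14.0 + 0.47×101 = 161.9
Vm = 26.6 · ln(0.1658) = 26.6 × (-1.7970) = -47.80 mV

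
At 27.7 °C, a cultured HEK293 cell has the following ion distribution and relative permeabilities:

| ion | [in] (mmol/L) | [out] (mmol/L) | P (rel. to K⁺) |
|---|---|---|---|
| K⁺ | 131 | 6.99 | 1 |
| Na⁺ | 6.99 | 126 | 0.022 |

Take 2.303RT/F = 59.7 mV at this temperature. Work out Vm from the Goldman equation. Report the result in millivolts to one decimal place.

-67.4 mV

Vm = 59.7 · log₁₀[(Σ P·[cation]ₒ + Σ P·[anion]ᵢ) / (Σ P·[cation]ᵢ + Σ P·[anion]ₒ)]
Numerator = 1×6.99 + 0.022×126 = 9.762
Denominator = 1×131 + 0.022×6.99 = 131.2
Vm = 59.7 · log₁₀(0.074432) = 59.7 × (-1.1282) = -67.36 mV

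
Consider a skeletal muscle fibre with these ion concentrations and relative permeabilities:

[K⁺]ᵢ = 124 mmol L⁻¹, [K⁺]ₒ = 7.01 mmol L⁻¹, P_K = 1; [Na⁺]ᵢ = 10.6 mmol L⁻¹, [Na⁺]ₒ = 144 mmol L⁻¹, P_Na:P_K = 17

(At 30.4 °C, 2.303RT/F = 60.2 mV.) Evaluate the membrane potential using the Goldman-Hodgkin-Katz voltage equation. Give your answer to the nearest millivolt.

Vm = 60.2 · log₁₀[(Σ P·[cation]ₒ + Σ P·[anion]ᵢ) / (Σ P·[cation]ᵢ + Σ P·[anion]ₒ)]
Numerator = 1×7.01 + 17×144 = 2455
Denominator = 1×124 + 17×10.6 = 304.2
Vm = 60.2 · log₁₀(8.0704) = 60.2 × (0.9069) = 54.60 mV

55 mV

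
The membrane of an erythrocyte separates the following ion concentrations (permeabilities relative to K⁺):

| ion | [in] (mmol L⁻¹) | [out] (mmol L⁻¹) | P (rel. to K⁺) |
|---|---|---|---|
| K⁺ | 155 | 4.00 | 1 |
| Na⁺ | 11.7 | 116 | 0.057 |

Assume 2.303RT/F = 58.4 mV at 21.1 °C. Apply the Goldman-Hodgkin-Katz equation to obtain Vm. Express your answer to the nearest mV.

-68 mV

Vm = 58.4 · log₁₀[(Σ P·[cation]ₒ + Σ P·[anion]ᵢ) / (Σ P·[cation]ᵢ + Σ P·[anion]ₒ)]
Numerator = 1×4.00 + 0.057×116 = 10.61
Denominator = 1×155 + 0.057×11.7 = 155.7
Vm = 58.4 · log₁₀(0.068171) = 58.4 × (-1.1664) = -68.12 mV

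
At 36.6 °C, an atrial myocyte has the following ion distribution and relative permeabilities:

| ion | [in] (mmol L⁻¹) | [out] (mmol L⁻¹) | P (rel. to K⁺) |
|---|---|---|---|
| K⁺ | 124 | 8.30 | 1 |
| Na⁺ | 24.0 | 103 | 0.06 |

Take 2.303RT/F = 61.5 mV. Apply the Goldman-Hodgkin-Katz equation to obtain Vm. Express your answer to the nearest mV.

Vm = 61.5 · log₁₀[(Σ P·[cation]ₒ + Σ P·[anion]ᵢ) / (Σ P·[cation]ᵢ + Σ P·[anion]ₒ)]
Numerator = 1×8.30 + 0.06×103 = 14.48
Denominator = 1×124 + 0.06×24.0 = 125.4
Vm = 61.5 · log₁₀(0.11543) = 61.5 × (-0.9377) = -57.67 mV

-58 mV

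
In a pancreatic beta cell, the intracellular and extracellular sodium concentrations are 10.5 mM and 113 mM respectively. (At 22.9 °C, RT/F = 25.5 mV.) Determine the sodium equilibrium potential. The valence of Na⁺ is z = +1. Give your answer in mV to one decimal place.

60.6 mV

E = (25.5/z) · ln([Na⁺]_out/[Na⁺]_in) with z = +1.
= (25.5/1) · ln(113/10.5) = 25.50 · ln(10.76)
= 25.50 · (2.3760) = 60.59 mV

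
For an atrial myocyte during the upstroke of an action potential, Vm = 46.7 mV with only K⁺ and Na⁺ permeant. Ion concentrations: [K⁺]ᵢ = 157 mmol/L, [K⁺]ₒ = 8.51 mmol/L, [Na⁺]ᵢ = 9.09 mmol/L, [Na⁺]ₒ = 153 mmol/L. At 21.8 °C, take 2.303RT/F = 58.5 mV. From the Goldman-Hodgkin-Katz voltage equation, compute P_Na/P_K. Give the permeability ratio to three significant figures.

Let α = P_Na/P_K. GHK: Vm = 58.5·log₁₀[(Kₒ + α·Naₒ)/(Kᵢ + α·Naᵢ)].
10^(Vm/58.5) = 10^(46.7/58.5) = 6.2848
So 6.2848·(Kᵢ + α·Naᵢ) = Kₒ + α·Naₒ → α = (6.2848·157.0 − 8.51) / (153.0 − 6.2848·9.09)
α = (986.7 − 8.51) / (153.0 − 57.13) = 978.2/95.87 = 10.2

10.2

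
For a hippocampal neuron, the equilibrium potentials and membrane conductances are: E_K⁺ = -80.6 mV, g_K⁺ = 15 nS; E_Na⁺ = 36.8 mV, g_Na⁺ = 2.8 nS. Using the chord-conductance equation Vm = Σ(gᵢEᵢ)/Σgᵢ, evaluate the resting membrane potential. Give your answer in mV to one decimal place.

-62.1 mV

Σ gᵢEᵢ = 15·(-80.6) + 2.8·(36.8) = -1105.96
Σ gᵢ = 15 + 2.8 = 17.8
Vm = -1105.96 / 17.8 = -62.13 mV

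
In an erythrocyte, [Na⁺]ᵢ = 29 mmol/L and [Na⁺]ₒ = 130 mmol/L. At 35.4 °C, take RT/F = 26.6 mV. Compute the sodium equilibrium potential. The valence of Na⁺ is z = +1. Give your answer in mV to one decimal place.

39.9 mV

E = (26.6/z) · ln([Na⁺]_out/[Na⁺]_in) with z = +1.
= (26.6/1) · ln(130/29) = 26.60 · ln(4.483)
= 26.60 · (1.5002) = 39.91 mV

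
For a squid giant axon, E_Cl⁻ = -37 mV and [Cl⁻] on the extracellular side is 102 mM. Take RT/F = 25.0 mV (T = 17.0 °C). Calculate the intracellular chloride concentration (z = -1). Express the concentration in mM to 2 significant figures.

Nernst: E = (25.0/-1) · ln([out]/[in]), so ln([out]/[in]) = -37.0 × -1 / 25.0 = 1.4800.
[out]/[in] = e^(1.4800) = 4.393.
[in] = 102 / 4.393 = 23.22 mM.

23 mM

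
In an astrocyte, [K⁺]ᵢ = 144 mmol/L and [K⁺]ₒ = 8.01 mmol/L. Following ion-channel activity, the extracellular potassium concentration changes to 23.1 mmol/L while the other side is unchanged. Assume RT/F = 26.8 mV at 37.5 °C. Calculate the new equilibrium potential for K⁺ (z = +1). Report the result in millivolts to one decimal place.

-49.0 mV

After the shift: [K⁺]_out = 23.1, [K⁺]_in = 144 mmol/L.
E_new = (26.8/1)·ln(23.1/144) = 26.80 · (-1.8300) = -49.04 mV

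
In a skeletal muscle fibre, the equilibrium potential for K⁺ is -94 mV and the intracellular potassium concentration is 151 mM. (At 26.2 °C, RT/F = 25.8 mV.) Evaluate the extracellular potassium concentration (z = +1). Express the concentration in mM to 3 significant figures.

Nernst: E = (25.8/1) · ln([out]/[in]), so ln([out]/[in]) = -94.0 × 1 / 25.8 = -3.6434.
[out]/[in] = e^(-3.6434) = 0.02616.
[out] = 0.02616 × 151 = 3.951 mM.

3.95 mM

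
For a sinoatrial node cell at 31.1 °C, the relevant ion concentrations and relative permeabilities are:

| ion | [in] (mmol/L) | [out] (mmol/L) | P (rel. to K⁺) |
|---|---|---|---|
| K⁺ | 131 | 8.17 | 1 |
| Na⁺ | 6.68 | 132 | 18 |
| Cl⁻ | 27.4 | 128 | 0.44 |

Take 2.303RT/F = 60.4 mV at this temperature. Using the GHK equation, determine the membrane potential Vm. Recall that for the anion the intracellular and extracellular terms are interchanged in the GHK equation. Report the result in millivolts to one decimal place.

53.9 mV

Vm = 60.4 · log₁₀[(Σ P·[cation]ₒ + Σ P·[anion]ᵢ) / (Σ P·[cation]ᵢ + Σ P·[anion]ₒ)]
Numerator = 1×8.17 + 18×132 + 0.44×27.4 = 2396
Denominator = 1×131 + 18×6.68 + 0.44×128 = 307.6
Vm = 60.4 · log₁₀(7.7911) = 60.4 × (0.8916) = 53.85 mV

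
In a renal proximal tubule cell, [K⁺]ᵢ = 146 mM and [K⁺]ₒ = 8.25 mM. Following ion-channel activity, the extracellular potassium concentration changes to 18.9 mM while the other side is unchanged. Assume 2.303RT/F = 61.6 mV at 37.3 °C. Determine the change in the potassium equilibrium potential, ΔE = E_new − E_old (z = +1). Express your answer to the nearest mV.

22 mV

E_old = (61.6/1)·log₁₀(8.25/146) = -76.87 mV
E_new = (61.6/1)·log₁₀(18.9/146) = -54.69 mV
ΔE = -54.69 − (-76.87) = 22.18 mV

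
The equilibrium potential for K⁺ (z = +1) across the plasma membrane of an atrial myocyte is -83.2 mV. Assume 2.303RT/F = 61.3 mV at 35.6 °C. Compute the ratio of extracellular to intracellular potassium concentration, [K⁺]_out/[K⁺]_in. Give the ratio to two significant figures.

0.044

log₁₀([out]/[in]) = E·z/(61.3) = -83.2 × 1 / 61.3 = -1.3573
[out]/[in] = 10^(-1.3573) = 0.04393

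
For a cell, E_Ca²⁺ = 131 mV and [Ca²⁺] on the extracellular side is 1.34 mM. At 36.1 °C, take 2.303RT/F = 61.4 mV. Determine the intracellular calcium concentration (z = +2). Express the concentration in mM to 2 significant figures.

0.000072 mM

Nernst: E = (61.4/2) · log₁₀([out]/[in]), so log₁₀([out]/[in]) = 131.0 × 2 / 61.4 = 4.2671.
[out]/[in] = 10^(4.2671) = 1.85e+04.
[in] = 1.34 / 1.85e+04 = 7.244e-05 mM.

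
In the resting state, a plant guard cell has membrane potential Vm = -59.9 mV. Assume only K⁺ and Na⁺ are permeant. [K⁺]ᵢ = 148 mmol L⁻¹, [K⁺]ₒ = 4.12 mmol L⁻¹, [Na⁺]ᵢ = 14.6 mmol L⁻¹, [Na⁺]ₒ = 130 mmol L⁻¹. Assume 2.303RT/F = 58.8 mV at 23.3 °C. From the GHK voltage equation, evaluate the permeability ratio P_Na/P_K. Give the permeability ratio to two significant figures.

0.078

Let α = P_Na/P_K. GHK: Vm = 58.8·log₁₀[(Kₒ + α·Naₒ)/(Kᵢ + α·Naᵢ)].
10^(Vm/58.8) = 10^(-59.9/58.8) = 0.095784
So 0.095784·(Kᵢ + α·Naᵢ) = Kₒ + α·Naₒ → α = (0.095784·148.0 − 4.12) / (130.0 − 0.095784·14.6)
α = (14.18 − 4.12) / (130.0 − 1.398) = 10.06/128.6 = 0.0782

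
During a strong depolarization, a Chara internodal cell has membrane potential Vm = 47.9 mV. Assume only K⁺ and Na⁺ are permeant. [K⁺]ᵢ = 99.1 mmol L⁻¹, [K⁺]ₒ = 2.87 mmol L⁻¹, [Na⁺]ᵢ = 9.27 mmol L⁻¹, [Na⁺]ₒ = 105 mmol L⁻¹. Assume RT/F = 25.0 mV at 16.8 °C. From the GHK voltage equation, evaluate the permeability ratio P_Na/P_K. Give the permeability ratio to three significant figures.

Let α = P_Na/P_K. GHK: Vm = 25.0·ln[(Kₒ + α·Naₒ)/(Kᵢ + α·Naᵢ)].
e^(Vm/25.0) = e^(47.9/25.0) = 6.7937
So 6.7937·(Kᵢ + α·Naᵢ) = Kₒ + α·Naₒ → α = (6.7937·99.1 − 2.87) / (105.0 − 6.7937·9.27)
α = (673.3 − 2.87) / (105.0 − 62.98) = 670.4/42.02 = 15.95

16.0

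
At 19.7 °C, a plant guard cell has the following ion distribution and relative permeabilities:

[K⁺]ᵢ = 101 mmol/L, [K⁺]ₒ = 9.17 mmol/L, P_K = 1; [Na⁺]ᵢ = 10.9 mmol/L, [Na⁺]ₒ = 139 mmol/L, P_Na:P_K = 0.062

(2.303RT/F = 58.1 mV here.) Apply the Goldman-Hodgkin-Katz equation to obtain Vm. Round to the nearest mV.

Vm = 58.1 · log₁₀[(Σ P·[cation]ₒ + Σ P·[anion]ᵢ) / (Σ P·[cation]ᵢ + Σ P·[anion]ₒ)]
Numerator = 1×9.17 + 0.062×139 = 17.79
Denominator = 1×101 + 0.062×10.9 = 101.7
Vm = 58.1 · log₁₀(0.17495) = 58.1 × (-0.7571) = -43.99 mV

-44 mV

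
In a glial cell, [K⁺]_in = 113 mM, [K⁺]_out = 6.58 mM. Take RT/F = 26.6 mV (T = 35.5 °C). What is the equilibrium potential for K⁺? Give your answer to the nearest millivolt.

-76 mV

E = (26.6/z) · ln([K⁺]_out/[K⁺]_in) with z = +1.
= (26.6/1) · ln(6.58/113) = 26.60 · ln(0.05823)
= 26.60 · (-2.8434) = -75.63 mV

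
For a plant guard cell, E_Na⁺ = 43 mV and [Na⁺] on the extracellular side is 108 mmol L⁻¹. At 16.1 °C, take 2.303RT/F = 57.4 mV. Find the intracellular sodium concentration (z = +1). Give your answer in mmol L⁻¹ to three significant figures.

Nernst: E = (57.4/1) · log₁₀([out]/[in]), so log₁₀([out]/[in]) = 43.0 × 1 / 57.4 = 0.7491.
[out]/[in] = 10^(0.7491) = 5.612.
[in] = 108 / 5.612 = 19.24 mmol L⁻¹.

19.2 mmol L⁻¹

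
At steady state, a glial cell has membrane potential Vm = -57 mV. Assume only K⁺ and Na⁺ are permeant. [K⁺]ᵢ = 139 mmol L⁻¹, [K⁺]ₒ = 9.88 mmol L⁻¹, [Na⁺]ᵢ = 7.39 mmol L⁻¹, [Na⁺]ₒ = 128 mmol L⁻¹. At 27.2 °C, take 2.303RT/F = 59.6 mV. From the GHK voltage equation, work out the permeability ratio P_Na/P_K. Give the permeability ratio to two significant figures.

Let α = P_Na/P_K. GHK: Vm = 59.6·log₁₀[(Kₒ + α·Naₒ)/(Kᵢ + α·Naᵢ)].
10^(Vm/59.6) = 10^(-57.0/59.6) = 0.11057
So 0.11057·(Kᵢ + α·Naᵢ) = Kₒ + α·Naₒ → α = (0.11057·139.0 − 9.88) / (128.0 − 0.11057·7.39)
α = (15.37 − 9.88) / (128.0 − 0.8171) = 5.489/127.2 = 0.04316

0.043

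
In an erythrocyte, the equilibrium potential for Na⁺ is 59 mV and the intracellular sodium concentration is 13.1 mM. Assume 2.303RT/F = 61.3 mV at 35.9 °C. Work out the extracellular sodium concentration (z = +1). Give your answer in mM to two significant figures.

120 mM

Nernst: E = (61.3/1) · log₁₀([out]/[in]), so log₁₀([out]/[in]) = 59.0 × 1 / 61.3 = 0.9625.
[out]/[in] = 10^(0.9625) = 9.172.
[out] = 9.172 × 13.1 = 120.2 mM.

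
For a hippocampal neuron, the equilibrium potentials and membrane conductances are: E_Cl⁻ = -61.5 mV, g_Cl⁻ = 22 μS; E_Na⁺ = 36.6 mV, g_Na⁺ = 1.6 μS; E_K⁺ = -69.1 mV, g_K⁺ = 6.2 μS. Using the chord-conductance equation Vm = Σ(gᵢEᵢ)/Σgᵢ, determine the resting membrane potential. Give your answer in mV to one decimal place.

Σ gᵢEᵢ = 22·(-61.5) + 1.6·(36.6) + 6.2·(-69.1) = -1722.86
Σ gᵢ = 22 + 1.6 + 6.2 = 29.8
Vm = -1722.86 / 29.8 = -57.81 mV

-57.8 mV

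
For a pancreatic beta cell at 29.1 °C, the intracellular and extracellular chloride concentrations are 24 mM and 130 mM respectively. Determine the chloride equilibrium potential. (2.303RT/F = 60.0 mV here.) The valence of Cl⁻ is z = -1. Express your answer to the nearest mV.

-44 mV

E = (60.0/z) · log₁₀([Cl⁻]_out/[Cl⁻]_in) with z = -1.
For an anion, dividing by z = -1 reverses the sign.
= (60.0/-1) · log₁₀(130/24) = -60.00 · log₁₀(5.417)
= -60.00 · (0.7337) = -44.02 mV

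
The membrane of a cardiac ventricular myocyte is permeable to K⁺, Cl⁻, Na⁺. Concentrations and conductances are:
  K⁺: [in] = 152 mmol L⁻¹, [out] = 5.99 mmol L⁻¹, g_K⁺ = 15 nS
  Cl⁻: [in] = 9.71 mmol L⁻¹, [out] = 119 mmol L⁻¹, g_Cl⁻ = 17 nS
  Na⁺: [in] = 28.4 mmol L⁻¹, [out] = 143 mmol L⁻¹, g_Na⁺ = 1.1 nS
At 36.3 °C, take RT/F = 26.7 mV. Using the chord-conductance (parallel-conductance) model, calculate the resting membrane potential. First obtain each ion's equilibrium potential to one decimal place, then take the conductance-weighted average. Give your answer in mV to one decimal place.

E_K⁺ = (26.7/1)·ln(5.99/152) = -86.3 mV
E_Cl⁻ = (26.7/-1)·ln(119/9.71) = -66.9 mV
E_Na⁺ = (26.7/1)·ln(143/28.4) = 43.2 mV
Vm = (Σ gᵢEᵢ)/(Σ gᵢ) = (15·-86.3 + 17·-66.9 + 1.1·43.2) / (15 + 17 + 1.1)
= -2384.28 / 33.1 = -72.03 mV

-72.0 mV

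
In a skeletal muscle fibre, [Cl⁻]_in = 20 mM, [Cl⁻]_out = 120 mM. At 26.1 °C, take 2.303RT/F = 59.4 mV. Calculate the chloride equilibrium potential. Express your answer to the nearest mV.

E = (59.4/z) · log₁₀([Cl⁻]_out/[Cl⁻]_in) with z = -1.
For an anion, dividing by z = -1 reverses the sign.
= (59.4/-1) · log₁₀(120/20) = -59.40 · log₁₀(6)
= -59.40 · (0.7782) = -46.22 mV

-46 mV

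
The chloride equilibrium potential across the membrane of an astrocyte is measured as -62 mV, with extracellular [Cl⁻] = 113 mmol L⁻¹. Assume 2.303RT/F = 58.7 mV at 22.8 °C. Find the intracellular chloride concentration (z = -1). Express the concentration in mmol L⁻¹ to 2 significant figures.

Nernst: E = (58.7/-1) · log₁₀([out]/[in]), so log₁₀([out]/[in]) = -62.0 × -1 / 58.7 = 1.0562.
[out]/[in] = 10^(1.0562) = 11.38.
[in] = 113 / 11.38 = 9.928 mmol L⁻¹.

9.9 mmol L⁻¹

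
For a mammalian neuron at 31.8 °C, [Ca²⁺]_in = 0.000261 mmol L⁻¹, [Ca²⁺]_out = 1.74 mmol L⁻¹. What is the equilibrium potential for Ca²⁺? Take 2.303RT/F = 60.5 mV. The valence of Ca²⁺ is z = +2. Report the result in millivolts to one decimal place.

E = (60.5/z) · log₁₀([Ca²⁺]_out/[Ca²⁺]_in) with z = +2.
= (60.5/2) · log₁₀(1.74/0.000261) = 30.25 · log₁₀(6667)
= 30.25 · (3.8239) = 115.67 mV

115.7 mV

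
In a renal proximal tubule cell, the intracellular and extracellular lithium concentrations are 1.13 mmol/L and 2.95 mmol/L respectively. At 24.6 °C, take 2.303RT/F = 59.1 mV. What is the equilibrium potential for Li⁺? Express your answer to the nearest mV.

25 mV

E = (59.1/z) · log₁₀([Li⁺]_out/[Li⁺]_in) with z = +1.
= (59.1/1) · log₁₀(2.95/1.13) = 59.10 · log₁₀(2.611)
= 59.10 · (0.4167) = 24.63 mV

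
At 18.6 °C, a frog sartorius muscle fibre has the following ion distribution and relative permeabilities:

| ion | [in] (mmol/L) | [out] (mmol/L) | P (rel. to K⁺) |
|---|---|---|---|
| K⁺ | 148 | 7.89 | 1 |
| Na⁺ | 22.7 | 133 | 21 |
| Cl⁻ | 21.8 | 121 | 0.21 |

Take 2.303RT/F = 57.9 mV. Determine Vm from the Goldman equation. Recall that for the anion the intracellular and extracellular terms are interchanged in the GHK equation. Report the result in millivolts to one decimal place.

36.8 mV

Vm = 57.9 · log₁₀[(Σ P·[cation]ₒ + Σ P·[anion]ᵢ) / (Σ P·[cation]ᵢ + Σ P·[anion]ₒ)]
Numerator = 1×7.89 + 21×133 + 0.21×21.8 = 2805
Denominator = 1×148 + 21×22.7 + 0.21×121 = 650.1
Vm = 57.9 · log₁₀(4.3154) = 57.9 × (0.6350) = 36.77 mV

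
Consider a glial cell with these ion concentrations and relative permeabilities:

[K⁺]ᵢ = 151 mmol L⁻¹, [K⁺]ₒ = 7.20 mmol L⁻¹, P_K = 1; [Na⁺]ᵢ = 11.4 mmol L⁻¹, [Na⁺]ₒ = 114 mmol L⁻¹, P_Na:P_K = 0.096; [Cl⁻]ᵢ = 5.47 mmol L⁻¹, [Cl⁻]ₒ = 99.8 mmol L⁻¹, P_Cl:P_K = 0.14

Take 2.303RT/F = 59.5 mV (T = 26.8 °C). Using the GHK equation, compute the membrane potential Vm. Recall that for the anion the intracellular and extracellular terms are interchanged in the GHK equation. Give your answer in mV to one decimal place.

-56.1 mV

Vm = 59.5 · log₁₀[(Σ P·[cation]ₒ + Σ P·[anion]ᵢ) / (Σ P·[cation]ᵢ + Σ P·[anion]ₒ)]
Numerator = 1×7.20 + 0.096×114 + 0.14×5.47 = 18.91
Denominator = 1×151 + 0.096×11.4 + 0.14×99.8 = 166.1
Vm = 59.5 · log₁₀(0.11387) = 59.5 × (-0.9436) = -56.14 mV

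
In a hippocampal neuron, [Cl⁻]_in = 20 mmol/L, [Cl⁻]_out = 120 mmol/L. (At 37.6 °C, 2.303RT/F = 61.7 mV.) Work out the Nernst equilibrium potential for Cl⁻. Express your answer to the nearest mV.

E = (61.7/z) · log₁₀([Cl⁻]_out/[Cl⁻]_in) with z = -1.
For an anion, dividing by z = -1 reverses the sign.
= (61.7/-1) · log₁₀(120/20) = -61.70 · log₁₀(6)
= -61.70 · (0.7782) = -48.01 mV

-48 mV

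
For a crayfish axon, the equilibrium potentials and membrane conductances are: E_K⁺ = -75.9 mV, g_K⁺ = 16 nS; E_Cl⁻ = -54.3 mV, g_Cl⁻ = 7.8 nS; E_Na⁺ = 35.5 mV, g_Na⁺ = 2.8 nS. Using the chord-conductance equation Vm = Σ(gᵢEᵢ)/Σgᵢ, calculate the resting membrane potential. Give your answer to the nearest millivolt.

Σ gᵢEᵢ = 16·(-75.9) + 7.8·(-54.3) + 2.8·(35.5) = -1538.54
Σ gᵢ = 16 + 7.8 + 2.8 = 26.6
Vm = -1538.54 / 26.6 = -57.84 mV

-58 mV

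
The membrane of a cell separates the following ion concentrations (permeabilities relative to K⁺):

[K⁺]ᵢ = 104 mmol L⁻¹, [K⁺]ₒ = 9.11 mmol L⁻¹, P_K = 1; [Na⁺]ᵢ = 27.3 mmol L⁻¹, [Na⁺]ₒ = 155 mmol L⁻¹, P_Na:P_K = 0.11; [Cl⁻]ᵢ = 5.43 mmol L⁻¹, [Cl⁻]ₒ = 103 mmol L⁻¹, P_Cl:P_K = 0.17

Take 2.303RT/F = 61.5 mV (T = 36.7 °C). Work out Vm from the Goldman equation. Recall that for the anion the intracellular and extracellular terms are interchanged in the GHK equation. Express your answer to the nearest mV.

Vm = 61.5 · log₁₀[(Σ P·[cation]ₒ + Σ P·[anion]ᵢ) / (Σ P·[cation]ᵢ + Σ P·[anion]ₒ)]
Numerator = 1×9.11 + 0.11×155 + 0.17×5.43 = 27.08
Denominator = 1×104 + 0.11×27.3 + 0.17×103 = 124.5
Vm = 61.5 · log₁₀(0.21751) = 61.5 × (-0.6625) = -40.74 mV

-41 mV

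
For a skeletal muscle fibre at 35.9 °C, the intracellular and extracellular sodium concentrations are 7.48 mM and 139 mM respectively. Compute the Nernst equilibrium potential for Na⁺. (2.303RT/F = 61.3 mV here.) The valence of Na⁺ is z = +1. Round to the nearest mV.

78 mV

E = (61.3/z) · log₁₀([Na⁺]_out/[Na⁺]_in) with z = +1.
= (61.3/1) · log₁₀(139/7.48) = 61.30 · log₁₀(18.58)
= 61.30 · (1.2691) = 77.80 mV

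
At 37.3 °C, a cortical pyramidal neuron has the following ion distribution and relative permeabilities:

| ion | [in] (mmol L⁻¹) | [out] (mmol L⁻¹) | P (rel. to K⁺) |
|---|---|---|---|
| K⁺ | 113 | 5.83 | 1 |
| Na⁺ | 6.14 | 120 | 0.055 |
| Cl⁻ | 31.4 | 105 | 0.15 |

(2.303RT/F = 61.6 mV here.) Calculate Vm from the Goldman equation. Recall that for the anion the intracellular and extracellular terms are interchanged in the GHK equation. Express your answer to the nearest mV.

-54 mV

Vm = 61.6 · log₁₀[(Σ P·[cation]ₒ + Σ P·[anion]ᵢ) / (Σ P·[cation]ᵢ + Σ P·[anion]ₒ)]
Numerator = 1×5.83 + 0.055×120 + 0.15×31.4 = 17.14
Denominator = 1×113 + 0.055×6.14 + 0.15×105 = 129.1
Vm = 61.6 · log₁₀(0.13278) = 61.6 × (-0.8769) = -54.02 mV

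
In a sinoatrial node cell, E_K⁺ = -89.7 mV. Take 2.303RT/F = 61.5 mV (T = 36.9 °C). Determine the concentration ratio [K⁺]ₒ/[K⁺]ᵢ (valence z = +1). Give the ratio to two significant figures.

log₁₀([out]/[in]) = E·z/(61.5) = -89.7 × 1 / 61.5 = -1.4585
[out]/[in] = 10^(-1.4585) = 0.03479

0.035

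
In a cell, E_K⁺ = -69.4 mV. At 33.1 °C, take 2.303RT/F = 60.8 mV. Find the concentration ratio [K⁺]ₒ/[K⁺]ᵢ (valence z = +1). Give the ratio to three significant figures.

0.0722

log₁₀([out]/[in]) = E·z/(60.8) = -69.4 × 1 / 60.8 = -1.1414
[out]/[in] = 10^(-1.1414) = 0.0722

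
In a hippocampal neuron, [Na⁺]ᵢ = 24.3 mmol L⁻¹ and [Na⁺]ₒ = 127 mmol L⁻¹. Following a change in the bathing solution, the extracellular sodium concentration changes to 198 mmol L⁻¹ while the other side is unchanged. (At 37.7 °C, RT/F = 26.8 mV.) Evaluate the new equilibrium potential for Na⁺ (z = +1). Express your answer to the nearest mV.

56 mV

After the shift: [Na⁺]_out = 198, [Na⁺]_in = 24.3 mmol L⁻¹.
E_new = (26.8/1)·ln(198/24.3) = 26.80 · (2.0978) = 56.22 mV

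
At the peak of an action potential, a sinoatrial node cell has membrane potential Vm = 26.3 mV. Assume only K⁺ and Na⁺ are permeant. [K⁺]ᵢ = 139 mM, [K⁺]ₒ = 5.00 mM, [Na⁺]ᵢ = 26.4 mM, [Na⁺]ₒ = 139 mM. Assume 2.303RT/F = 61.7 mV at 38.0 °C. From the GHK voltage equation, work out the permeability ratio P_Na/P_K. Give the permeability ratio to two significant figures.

5.3

Let α = P_Na/P_K. GHK: Vm = 61.7·log₁₀[(Kₒ + α·Naₒ)/(Kᵢ + α·Naᵢ)].
10^(Vm/61.7) = 10^(26.3/61.7) = 2.6684
So 2.6684·(Kᵢ + α·Naᵢ) = Kₒ + α·Naₒ → α = (2.6684·139.0 − 5.0) / (139.0 − 2.6684·26.4)
α = (370.9 − 5.0) / (139.0 − 70.45) = 365.9/68.55 = 5.338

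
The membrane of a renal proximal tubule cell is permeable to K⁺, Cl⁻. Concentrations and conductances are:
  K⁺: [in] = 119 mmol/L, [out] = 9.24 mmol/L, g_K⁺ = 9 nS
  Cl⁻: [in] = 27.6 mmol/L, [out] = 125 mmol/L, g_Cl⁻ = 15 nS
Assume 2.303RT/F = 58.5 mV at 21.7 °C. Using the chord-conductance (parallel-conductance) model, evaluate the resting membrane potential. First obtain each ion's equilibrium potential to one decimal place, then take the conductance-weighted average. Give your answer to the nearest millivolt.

-48 mV

E_K⁺ = (58.5/1)·log₁₀(9.24/119) = -64.9 mV
E_Cl⁻ = (58.5/-1)·log₁₀(125/27.6) = -38.4 mV
Vm = (Σ gᵢEᵢ)/(Σ gᵢ) = (9·-64.9 + 15·-38.4) / (9 + 15)
= -1160.10 / 24 = -48.34 mV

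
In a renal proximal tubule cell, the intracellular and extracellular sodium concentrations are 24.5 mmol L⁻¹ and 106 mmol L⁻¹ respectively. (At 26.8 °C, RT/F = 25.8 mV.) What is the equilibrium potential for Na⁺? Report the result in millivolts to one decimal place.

37.8 mV

E = (25.8/z) · ln([Na⁺]_out/[Na⁺]_in) with z = +1.
= (25.8/1) · ln(106/24.5) = 25.80 · ln(4.327)
= 25.80 · (1.4648) = 37.79 mV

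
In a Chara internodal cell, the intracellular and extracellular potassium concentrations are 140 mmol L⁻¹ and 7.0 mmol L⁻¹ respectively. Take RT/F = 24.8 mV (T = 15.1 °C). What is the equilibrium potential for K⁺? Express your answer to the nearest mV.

-74 mV

E = (24.8/z) · ln([K⁺]_out/[K⁺]_in) with z = +1.
= (24.8/1) · ln(7.0/140) = 24.80 · ln(0.05)
= 24.80 · (-2.9957) = -74.29 mV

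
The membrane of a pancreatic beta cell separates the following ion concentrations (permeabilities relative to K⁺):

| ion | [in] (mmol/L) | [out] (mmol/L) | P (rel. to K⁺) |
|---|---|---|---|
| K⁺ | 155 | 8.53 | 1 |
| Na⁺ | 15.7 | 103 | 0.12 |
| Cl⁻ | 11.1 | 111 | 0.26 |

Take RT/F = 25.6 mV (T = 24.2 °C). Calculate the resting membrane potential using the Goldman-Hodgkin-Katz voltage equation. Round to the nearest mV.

Vm = 25.6 · ln[(Σ P·[cation]ₒ + Σ P·[anion]ᵢ) / (Σ P·[cation]ᵢ + Σ P·[anion]ₒ)]
Numerator = 1×8.53 + 0.12×103 + 0.26×11.1 = 23.78
Denominator = 1×155 + 0.12×15.7 + 0.26×111 = 185.7
Vm = 25.6 · ln(0.128) = 25.6 × (-2.0557) = -52.63 mV

-53 mV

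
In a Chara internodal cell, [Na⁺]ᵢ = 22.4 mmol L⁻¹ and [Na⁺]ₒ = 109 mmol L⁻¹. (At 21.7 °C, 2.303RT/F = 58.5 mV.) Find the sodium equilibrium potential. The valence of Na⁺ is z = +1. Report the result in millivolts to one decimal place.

40.2 mV

E = (58.5/z) · log₁₀([Na⁺]_out/[Na⁺]_in) with z = +1.
= (58.5/1) · log₁₀(109/22.4) = 58.50 · log₁₀(4.866)
= 58.50 · (0.6872) = 40.20 mV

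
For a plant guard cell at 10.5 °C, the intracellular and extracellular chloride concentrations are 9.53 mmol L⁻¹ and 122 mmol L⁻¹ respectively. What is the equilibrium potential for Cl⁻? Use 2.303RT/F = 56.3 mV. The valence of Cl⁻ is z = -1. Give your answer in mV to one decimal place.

-62.3 mV

E = (56.3/z) · log₁₀([Cl⁻]_out/[Cl⁻]_in) with z = -1.
For an anion, dividing by z = -1 reverses the sign.
= (56.3/-1) · log₁₀(122/9.53) = -56.30 · log₁₀(12.8)
= -56.30 · (1.1073) = -62.34 mV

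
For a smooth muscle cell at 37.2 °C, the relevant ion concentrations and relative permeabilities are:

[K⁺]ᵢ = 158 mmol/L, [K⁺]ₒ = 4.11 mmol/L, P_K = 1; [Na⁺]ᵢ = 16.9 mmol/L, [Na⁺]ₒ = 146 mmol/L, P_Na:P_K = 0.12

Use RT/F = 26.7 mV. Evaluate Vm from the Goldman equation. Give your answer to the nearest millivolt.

-53 mV

Vm = 26.7 · ln[(Σ P·[cation]ₒ + Σ P·[anion]ᵢ) / (Σ P·[cation]ᵢ + Σ P·[anion]ₒ)]
Numerator = 1×4.11 + 0.12×146 = 21.63
Denominator = 1×158 + 0.12×16.9 = 160
Vm = 26.7 · ln(0.13516) = 26.7 × (-2.0013) = -53.43 mV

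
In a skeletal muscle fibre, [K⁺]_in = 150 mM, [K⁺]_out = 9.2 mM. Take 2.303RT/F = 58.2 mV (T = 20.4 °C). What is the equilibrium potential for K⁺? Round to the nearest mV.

-71 mV

E = (58.2/z) · log₁₀([K⁺]_out/[K⁺]_in) with z = +1.
= (58.2/1) · log₁₀(9.2/150) = 58.20 · log₁₀(0.06133)
= 58.20 · (-1.2123) = -70.56 mV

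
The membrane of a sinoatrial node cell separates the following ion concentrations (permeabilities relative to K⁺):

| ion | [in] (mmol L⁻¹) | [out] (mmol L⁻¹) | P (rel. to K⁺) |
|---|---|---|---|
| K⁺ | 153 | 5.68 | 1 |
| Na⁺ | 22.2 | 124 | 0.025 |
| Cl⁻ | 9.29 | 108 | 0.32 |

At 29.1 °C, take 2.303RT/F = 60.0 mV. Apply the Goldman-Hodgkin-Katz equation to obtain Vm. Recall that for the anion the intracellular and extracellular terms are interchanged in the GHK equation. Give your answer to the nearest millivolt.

-72 mV

Vm = 60.0 · log₁₀[(Σ P·[cation]ₒ + Σ P·[anion]ᵢ) / (Σ P·[cation]ᵢ + Σ P·[anion]ₒ)]
Numerator = 1×5.68 + 0.025×124 + 0.32×9.29 = 11.75
Denominator = 1×153 + 0.025×22.2 + 0.32×108 = 188.1
Vm = 60.0 · log₁₀(0.062477) = 60.0 × (-1.2043) = -72.26 mV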